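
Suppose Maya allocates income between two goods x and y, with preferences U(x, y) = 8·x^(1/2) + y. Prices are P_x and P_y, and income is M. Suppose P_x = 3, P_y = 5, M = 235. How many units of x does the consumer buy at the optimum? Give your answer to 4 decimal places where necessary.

MU_x = 4/√x, MU_y = 1. Tangency: 4/√x = P_x/P_y.
Solve: √x = 4·P_y/P_x, so x*(P_x,P_y) = (4·P_y/P_x)², and y* = (M − P_x·x*)/P_y.
Plugging in: x* = (4·5/3)² = 44.4444.

x* = 44.4444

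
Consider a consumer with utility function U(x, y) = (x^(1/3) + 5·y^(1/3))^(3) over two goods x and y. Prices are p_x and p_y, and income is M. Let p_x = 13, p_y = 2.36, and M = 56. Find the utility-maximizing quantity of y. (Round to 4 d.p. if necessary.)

y* = 22.8577

MRS = MU_x/MU_y = (1/5)·(y/x)^(2/3). Set equal to p_x/p_y.
Hence y/x = (5·p_x/p_y)^(1/(2/3)), i.e. raised to the 1.5 power.
Substitute y = (y/x)·x into the budget: x* = M/(p_x + p_y·(y/x)).
Numerically y/x = 144.544653, so x* = 56/(13 + 2.36·144.544653) = 0.1581 and y* = 144.544653·0.1581 = 22.8577.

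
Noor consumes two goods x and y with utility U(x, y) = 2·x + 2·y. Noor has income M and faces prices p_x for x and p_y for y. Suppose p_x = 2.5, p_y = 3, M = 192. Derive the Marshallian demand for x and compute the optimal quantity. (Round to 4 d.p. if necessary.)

Linear utility — the consumer picks whichever good has higher MU/price: 2/2.5 = 0.8 vs 2/3 = 0.6667.
x gives more utility per dollar, so spend all income on x: x* = M/p_x, y* = 0.
Numerically: x* = 76.8, y* = 0.

x* = 76.8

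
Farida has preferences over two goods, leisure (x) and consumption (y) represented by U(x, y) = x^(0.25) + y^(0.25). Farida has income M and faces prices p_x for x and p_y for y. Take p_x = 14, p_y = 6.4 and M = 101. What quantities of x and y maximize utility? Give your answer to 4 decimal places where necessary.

MRS = MU_x/MU_y = (y/x)^(0.75). Set equal to p_x/p_y.
Hence y/x = (p_x/p_y)^(1/(0.75)), i.e. raised to the 4/3 power.
Substitute y = (y/x)·x into the budget: x* = M/(p_x + p_y·(y/x)).
Numerically y/x = 2.839645, so x* = 101/(14 + 6.4·2.839645) = 3.1392 and y* = 2.839645·3.1392 = 8.9142.

x* = 3.1392, y* = 8.9142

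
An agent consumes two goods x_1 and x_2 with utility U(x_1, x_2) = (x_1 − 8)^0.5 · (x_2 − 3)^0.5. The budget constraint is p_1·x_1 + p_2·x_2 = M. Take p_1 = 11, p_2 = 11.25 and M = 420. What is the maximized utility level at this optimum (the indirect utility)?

V = 13.4053

Discretionary income = 420 − 8·11 − 3·11.25 = 298.25; x_1* = 8 + 0.5·298.25/11 = 21.5568; x_2* = 3 + 0.5·298.25/11.25 = 16.2556.
Utility at the optimum: U(21.5568, 16.2556) = 13.4053.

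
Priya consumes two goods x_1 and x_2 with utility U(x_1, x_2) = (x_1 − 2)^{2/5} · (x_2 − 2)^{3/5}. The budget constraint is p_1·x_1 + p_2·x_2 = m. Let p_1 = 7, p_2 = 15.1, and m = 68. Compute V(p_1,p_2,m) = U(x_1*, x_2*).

Discretionary income = 68 − 2·7 − 2·15.1 = 23.8; x_1* = 2 + 0.4·23.8/7 = 3.36; x_2* = 2 + 0.6·23.8/15.1 = 2.9457.
Utility at the optimum: U(3.36, 2.9457) = 1.0936.

V = 1.0936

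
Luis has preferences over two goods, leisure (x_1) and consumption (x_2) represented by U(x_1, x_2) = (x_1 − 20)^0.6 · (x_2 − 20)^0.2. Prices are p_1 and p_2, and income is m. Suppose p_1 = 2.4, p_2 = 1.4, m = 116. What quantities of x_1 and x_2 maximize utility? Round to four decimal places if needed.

x_1* = 32.5, x_2* = 27.1429

After buying the subsistence bundle (20, 20), a share 0.75 of the remaining income goes to x_1: x_1* = 20 + 0.75·(m − 20p_1 − 20p_2)/p_1.
Discretionary income = 116 − 20·2.4 − 20·1.4 = 40; x_1* = 20 + 0.75·40/2.4 = 32.5; x_2* = 20 + 0.25·40/1.4 = 27.1429.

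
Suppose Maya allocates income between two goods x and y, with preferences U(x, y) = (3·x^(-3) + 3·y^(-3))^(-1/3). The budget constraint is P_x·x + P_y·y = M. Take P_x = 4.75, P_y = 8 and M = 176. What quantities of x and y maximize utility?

Substitute y = (y/x)·x into the budget: x* = M/(P_x + P_y·(y/x)).
Numerically y/x = 0.877811, so x* = 176/(4.75 + 8·0.877811) = 14.9501 and y* = 0.877811·14.9501 = 13.1234.

x* = 14.9501, y* = 13.1234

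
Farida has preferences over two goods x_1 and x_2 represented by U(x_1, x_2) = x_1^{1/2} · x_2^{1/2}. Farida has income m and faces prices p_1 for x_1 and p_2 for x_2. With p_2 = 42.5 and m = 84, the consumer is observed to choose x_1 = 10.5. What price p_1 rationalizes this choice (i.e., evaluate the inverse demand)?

p_1 = 4

The MRS is x_2/x_1. Set MRS = p_1/p_2.
Rearranging, p_2·x_2 = p_1·x_1. Substituting into the budget gives p_1·x_1·(1 + 1) = m.
Demand: x_1*(p_1,p_2,m) = 0.5·m/p_1 and x_2* = 0.5·m/p_2.
Set x_1* = 10.5 in the demand function and solve for p_1: p_1 = 4.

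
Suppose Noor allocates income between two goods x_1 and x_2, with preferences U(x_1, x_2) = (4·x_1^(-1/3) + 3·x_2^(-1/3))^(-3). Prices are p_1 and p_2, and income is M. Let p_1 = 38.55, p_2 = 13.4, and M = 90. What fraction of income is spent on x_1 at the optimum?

With the ratio pinned down, the budget gives x_1* = M/(p_1 + p_2·(x_2/x_1)) and x_2* = (x_2/x_1)·x_1*.
Numerically x_2/x_1 = 1.780269, so x_1* = 90/(38.55 + 13.4·1.780269) = 1.4422 and x_2* = 1.780269·1.4422 = 2.5675.
Expenditure on x_1: 38.55·1.4422 = 55.596; share = 0.6177.

share on x_1 = 0.6177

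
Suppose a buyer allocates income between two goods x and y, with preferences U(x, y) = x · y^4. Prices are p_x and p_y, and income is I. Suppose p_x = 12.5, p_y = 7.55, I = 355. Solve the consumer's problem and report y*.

y* = 37.6159

MU_x/MU_y = (y)/(4·x); tangency sets this equal to p_x/p_y.
So p_y·y = 4·p_x·x; combined with the budget, a share 0.2 of income goes to x.
Demand: x*(p_x,p_y,I) = 0.2·I/p_x and y* = 0.8·I/p_y.
At p_x=12.5, p_y=7.55, I=355: y* = 0.8·355/7.55 = 37.6159.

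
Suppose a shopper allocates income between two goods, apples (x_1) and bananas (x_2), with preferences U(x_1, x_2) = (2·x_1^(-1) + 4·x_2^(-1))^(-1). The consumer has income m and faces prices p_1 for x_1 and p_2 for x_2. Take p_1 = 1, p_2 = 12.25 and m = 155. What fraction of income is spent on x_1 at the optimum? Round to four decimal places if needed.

MU_x_1 ∝ 2·x_1^(-2), MU_x_2 ∝ 4·x_2^(-2), so MRS = (1/2)·(x_2/x_1)^(2) = p_1/p_2.
Solve for the ratio: x_2/x_1 = [2·p_1/p_2]^(0.5).
With the ratio pinned down, the budget gives x_1* = m/(p_1 + p_2·(x_2/x_1)) and x_2* = (x_2/x_1)·x_1*.
Numerically x_2/x_1 = 0.404061, so x_1* = 155/(1 + 12.25·0.404061) = 26.0515 and x_2* = 0.404061·26.0515 = 10.5264.
Expenditure on x_1: 1·26.0515 = 26.0515; share = 0.1681.

share on x_1 = 0.1681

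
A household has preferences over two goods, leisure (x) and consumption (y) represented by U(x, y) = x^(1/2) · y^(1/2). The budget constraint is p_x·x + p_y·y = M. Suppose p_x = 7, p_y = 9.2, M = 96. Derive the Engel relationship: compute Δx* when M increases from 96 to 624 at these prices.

MU_x/MU_y = (0.5·y)/(0.5·x); tangency sets this equal to p_x/p_y.
So 0.5·p_y·y = 0.5·p_x·x; combined with the budget, a share 0.5 of income goes to x.
Demand: x*(p_x,p_y,M) = 0.5·M/p_x and y* = 0.5·M/p_y.
At p_x=7, p_y=9.2, M=96: x* = 0.5·96/7 = 6.8571.
At M' = 624: x* = 44.5714. Change: 44.5714 − 6.8571 = 37.7143.

Δx* = 37.7143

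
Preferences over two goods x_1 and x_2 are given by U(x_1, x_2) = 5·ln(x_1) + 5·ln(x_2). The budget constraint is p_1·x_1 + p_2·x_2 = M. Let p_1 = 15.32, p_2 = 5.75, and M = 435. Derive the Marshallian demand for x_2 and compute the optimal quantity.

MU_x_1/MU_x_2 = (5·x_2)/(5·x_1); tangency sets this equal to p_1/p_2.
Rearranging, p_2·x_2 = p_1·x_1. Substituting into the budget gives p_1·x_1·(1 + 1) = M.
Demand: x_1*(p_1,p_2,M) = 0.5·M/p_1 and x_2* = 0.5·M/p_2.
At p_1=15.32, p_2=5.75, M=435: x_2* = 0.5·435/5.75 = 37.8261.

x_2* = 37.8261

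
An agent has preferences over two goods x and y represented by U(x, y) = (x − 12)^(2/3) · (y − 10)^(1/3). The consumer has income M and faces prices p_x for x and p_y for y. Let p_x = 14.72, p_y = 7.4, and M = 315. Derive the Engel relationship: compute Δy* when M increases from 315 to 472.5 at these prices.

Δy* = 7.0946

MRS = 2·(y−10)/(x−12). Tangency with p_x/p_y gives y−10 = (1/2)·(p_x/p_y)·(x−12).
Substituting into the budget: x* = 12 + 2/3·(M − 12·p_x − 10·p_y)/p_x, and y* = 10 + 1/3·(…)/p_y.
Discretionary income = 315 − 12·14.72 − 10·7.4 = 64.36; y* = 10 + 1/3·64.36/7.4 = 12.8991.
At M' = 472.5: y* = 19.9937. Change: 19.9937 − 12.8991 = 7.0946.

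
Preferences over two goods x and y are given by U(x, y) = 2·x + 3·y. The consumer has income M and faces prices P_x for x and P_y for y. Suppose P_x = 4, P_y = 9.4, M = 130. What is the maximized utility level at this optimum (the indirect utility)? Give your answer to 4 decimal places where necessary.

Perfect substitutes: compare marginal utility per dollar. 2/P_x vs 3/P_y → 0.5 vs 0.3191.
x gives more utility per dollar, so spend all income on x: x* = M/P_x, y* = 0.
Numerically: x* = 32.5, y* = 0.
Utility at the optimum: U(32.5, 0) = 65.

V = 65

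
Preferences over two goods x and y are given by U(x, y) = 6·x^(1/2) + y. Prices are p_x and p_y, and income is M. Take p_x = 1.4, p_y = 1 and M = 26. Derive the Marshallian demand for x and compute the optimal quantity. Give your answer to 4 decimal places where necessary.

x* = 4.5918

Utility is quasi-linear in y; the FOC for x is 3/√x = p_x/p_y.
Thus x* = (3·p_y/p_x)² — independent of M — with the rest of income spent on y.
Plugging in: x* = (3·1/1.4)² = 4.5918.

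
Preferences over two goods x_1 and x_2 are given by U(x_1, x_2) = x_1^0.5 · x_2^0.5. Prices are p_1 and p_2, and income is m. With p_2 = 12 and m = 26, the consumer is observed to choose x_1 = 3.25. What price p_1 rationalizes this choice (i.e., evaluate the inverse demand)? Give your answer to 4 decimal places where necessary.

p_1 = 4

Tangency: MRS = x_2/x_1 = p_1/p_2.
So 0.5·p_2·x_2 = 0.5·p_1·x_1; combined with the budget, a share 0.5 of income goes to x_1.
Demand: x_1*(p_1,p_2,m) = 0.5·m/p_1 and x_2* = 0.5·m/p_2.
Set x_1* = 3.25 in the demand function and solve for p_1: p_1 = 4.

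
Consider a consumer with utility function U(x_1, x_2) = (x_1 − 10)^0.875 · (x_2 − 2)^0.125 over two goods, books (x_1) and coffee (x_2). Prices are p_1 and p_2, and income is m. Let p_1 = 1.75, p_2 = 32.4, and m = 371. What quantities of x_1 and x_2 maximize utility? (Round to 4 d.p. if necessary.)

x_1* = 154.35, x_2* = 3.1138

MRS = 7·(x_2−2)/(x_1−10). Tangency with p_1/p_2 gives x_2−2 = (1/7)·(p_1/p_2)·(x_1−10).
After buying the subsistence bundle (10, 2), a share 0.875 of the remaining income goes to x_1: x_1* = 10 + 0.875·(m − 10p_1 − 2p_2)/p_1.
Discretionary income = 371 − 10·1.75 − 2·32.4 = 288.7; x_1* = 10 + 0.875·288.7/1.75 = 154.35; x_2* = 2 + 0.125·288.7/32.4 = 3.1138.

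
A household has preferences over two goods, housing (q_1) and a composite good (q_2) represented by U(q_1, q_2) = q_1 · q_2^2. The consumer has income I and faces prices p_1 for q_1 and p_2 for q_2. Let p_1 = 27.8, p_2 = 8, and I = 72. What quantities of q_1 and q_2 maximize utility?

q_1* = 0.8633, q_2* = 6

MU_q_1/MU_q_2 = (q_2)/(2·q_1); tangency sets this equal to p_1/p_2.
So p_2·q_2 = 2·p_1·q_1; combined with the budget, a share 1/3 of income goes to q_1.
Demand: q_1*(p_1,p_2,I) = 1/3·I/p_1 and q_2* = 2/3·I/p_2.
At p_1=27.8, p_2=8, I=72: q_1* = 1/3·72/27.8 = 0.8633, q_2* = 6.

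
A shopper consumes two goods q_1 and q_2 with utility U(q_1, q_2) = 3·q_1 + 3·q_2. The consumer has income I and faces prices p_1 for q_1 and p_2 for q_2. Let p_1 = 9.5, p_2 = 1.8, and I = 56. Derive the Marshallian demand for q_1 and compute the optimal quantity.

q_1* = 0

q_2 gives more utility per dollar, so spend all income on q_2: q_2* = I/p_2, q_1* = 0.
Numerically: q_1* = 0, q_2* = 31.1111.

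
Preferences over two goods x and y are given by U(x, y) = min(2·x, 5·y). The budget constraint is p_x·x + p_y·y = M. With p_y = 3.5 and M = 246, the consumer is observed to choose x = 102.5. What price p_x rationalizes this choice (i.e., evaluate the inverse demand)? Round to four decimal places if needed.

With perfect complements, no substitution: consume in ratio x:y = 5:2.
Budget: p_x·x + p_y·(2/5)·x = M, so (5·p_x + 2·p_y)·x = 5·M.
Demand: x*(p_x,p_y,M) = 5·M/(5·p_x + 2·p_y), y* = 2·M/(5·p_x + 2·p_y).
Set x* = 102.5 in the demand function and solve for p_x: p_x = 1.

p_x = 1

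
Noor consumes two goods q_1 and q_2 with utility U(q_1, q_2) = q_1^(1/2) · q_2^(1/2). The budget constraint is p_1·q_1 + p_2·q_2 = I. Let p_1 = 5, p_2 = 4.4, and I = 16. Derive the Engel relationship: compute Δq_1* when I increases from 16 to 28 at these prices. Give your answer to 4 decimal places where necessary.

Tangency: MRS = q_2/q_1 = p_1/p_2.
So 0.5·p_2·q_2 = 0.5·p_1·q_1; combined with the budget, a share 0.5 of income goes to q_1.
Demand: q_1*(p_1,p_2,I) = 0.5·I/p_1 and q_2* = 0.5·I/p_2.
At p_1=5, p_2=4.4, I=16: q_1* = 0.5·16/5 = 1.6.
At I' = 28: q_1* = 2.8. Change: 2.8 − 1.6 = 1.2.

Δq_1* = 1.2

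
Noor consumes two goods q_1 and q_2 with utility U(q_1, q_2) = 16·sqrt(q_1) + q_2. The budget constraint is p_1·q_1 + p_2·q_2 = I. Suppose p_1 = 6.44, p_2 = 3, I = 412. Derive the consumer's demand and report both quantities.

Solve: √q_1 = 8·p_2/p_1, so q_1*(p_1,p_2) = (8·p_2/p_1)², and q_2* = (I − p_1·q_1*)/p_2.
Plugging in: q_1* = (8·3/6.44)² = 13.8884, q_2* = 107.5197.

q_1* = 13.8884, q_2* = 107.5197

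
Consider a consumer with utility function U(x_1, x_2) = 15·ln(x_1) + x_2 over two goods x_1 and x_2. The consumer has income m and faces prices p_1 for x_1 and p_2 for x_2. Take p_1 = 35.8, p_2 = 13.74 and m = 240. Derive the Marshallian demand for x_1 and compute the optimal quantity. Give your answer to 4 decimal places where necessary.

x_1* = 5.757

MU_x_1 = 15/x_1, MU_x_2 = 1. Tangency: 15/x_1 = p_1/p_2.
So x_1*(p_1,p_2) = 15·p_2/p_1, independent of income; and x_2* = (m − 15·p_2)/p_2.
At the given prices: x_1* = 15·13.74/35.8 = 5.757.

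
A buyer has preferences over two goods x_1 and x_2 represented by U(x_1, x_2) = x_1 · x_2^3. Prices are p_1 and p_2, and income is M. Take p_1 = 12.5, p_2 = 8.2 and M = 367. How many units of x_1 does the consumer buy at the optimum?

The MRS is (1/3)·x_2/x_1. Set MRS = p_1/p_2.
Rearranging, p_2·x_2 = 3·p_1·x_1. Substituting into the budget gives p_1·x_1·(1 + 3) = M.
Demand: x_1*(p_1,p_2,M) = 0.25·M/p_1 and x_2* = 0.75·M/p_2.
At p_1=12.5, p_2=8.2, M=367: x_1* = 0.25·367/12.5 = 7.34.

x_1* = 7.34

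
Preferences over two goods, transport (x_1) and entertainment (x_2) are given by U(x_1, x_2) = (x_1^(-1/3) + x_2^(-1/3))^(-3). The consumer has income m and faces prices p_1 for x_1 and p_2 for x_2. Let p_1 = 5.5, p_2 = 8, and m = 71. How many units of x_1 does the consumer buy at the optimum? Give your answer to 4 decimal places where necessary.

MU_x_1 ∝ x_1^(-4/3), MU_x_2 ∝ x_2^(-4/3), so MRS = (x_2/x_1)^(4/3) = p_1/p_2.
Hence x_2/x_1 = (p_1/p_2)^(1/(4/3)), i.e. raised to the 0.75 power.
Substitute x_2 = (x_2/x_1)·x_1 into the budget: x_1* = m/(p_1 + p_2·(x_2/x_1)).
Numerically x_2/x_1 = 0.755013, so x_1* = 71/(5.5 + 8·0.755013) = 6.1525.

x_1* = 6.1525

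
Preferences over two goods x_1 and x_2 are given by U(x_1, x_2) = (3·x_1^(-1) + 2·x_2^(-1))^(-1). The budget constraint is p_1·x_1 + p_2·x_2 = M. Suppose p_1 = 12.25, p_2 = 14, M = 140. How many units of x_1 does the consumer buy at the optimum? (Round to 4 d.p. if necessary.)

From the CES first-order condition, (3/2)·(x_2/x_1)^(2) = p_1/p_2.
Hence x_2/x_1 = ((2/3)·p_1/p_2)^(1/(2)), i.e. raised to the 0.5 power.
Substitute x_2 = (x_2/x_1)·x_1 into the budget: x_1* = M/(p_1 + p_2·(x_2/x_1)).
Numerically x_2/x_1 = 0.763763, so x_1* = 140/(12.25 + 14·0.763763) = 6.1022.

x_1* = 6.1022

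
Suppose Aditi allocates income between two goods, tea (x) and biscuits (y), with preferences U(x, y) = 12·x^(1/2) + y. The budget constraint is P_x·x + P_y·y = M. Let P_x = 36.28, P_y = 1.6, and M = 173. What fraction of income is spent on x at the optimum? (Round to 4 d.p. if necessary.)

Utility is quasi-linear in y; the FOC for x is 6/√x = P_x/P_y.
Solve: √x = 6·P_y/P_x, so x*(P_x,P_y) = (6·P_y/P_x)², and y* = (M − P_x·x*)/P_y.
Plugging in: x* = (6·1.6/36.28)² = 0.07, y* = 106.5373.
Expenditure on x: 36.28·0.07 = 2.5402; share = 0.0147.

share on x = 0.0147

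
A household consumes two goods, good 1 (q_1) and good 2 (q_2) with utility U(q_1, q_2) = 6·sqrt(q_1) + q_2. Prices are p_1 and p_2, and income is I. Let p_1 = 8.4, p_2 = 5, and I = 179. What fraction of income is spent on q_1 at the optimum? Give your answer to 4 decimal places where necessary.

MU_q_1 = 3/√q_1, MU_q_2 = 1. Tangency: 3/√q_1 = p_1/p_2.
Solve: √q_1 = 3·p_2/p_1, so q_1*(p_1,p_2) = (3·p_2/p_1)², and q_2* = (I − p_1·q_1*)/p_2.
Plugging in: q_1* = (3·5/8.4)² = 3.1888, q_2* = 30.4429.
Expenditure on q_1: 8.4·3.1888 = 26.7857; share = 0.1496.

share on q_1 = 0.1496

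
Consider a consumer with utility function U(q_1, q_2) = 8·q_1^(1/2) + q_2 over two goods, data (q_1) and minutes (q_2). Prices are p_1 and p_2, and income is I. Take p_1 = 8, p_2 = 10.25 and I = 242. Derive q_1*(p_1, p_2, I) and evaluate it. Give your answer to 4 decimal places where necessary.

q_1* = 26.2656

Solve: √q_1 = 4·p_2/p_1, so q_1*(p_1,p_2) = (4·p_2/p_1)², and q_2* = (I − p_1·q_1*)/p_2.
Plugging in: q_1* = (4·10.25/8)² = 26.2656.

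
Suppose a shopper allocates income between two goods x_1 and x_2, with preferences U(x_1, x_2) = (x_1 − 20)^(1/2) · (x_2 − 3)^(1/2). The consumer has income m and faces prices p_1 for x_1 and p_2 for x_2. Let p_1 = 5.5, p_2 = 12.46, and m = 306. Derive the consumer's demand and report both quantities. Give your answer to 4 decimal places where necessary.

This is Cobb-Douglas in (x_1−20, x_2−3): tangency gives 0.5·p_2·(x_2−3) = 0.5·p_1·(x_1−20).
Substituting into the budget: x_1* = 20 + 0.5·(m − 20·p_1 − 3·p_2)/p_1, and x_2* = 3 + 0.5·(…)/p_2.
Discretionary income = 306 − 20·5.5 − 3·12.46 = 158.62; x_1* = 20 + 0.5·158.62/5.5 = 34.42; x_2* = 3 + 0.5·158.62/12.46 = 9.3652.

x_1* = 34.42, x_2* = 9.3652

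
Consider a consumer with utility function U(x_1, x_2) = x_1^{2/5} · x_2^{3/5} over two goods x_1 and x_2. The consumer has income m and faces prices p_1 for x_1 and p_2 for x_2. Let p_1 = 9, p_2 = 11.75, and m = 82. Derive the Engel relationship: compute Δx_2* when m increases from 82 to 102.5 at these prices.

Δx_2* = 1.0468

Tangency: MRS = (2/3)·x_2/x_1 = p_1/p_2.
So 0.4·p_2·x_2 = 0.6·p_1·x_1; combined with the budget, a share 0.4 of income goes to x_1.
Demand: x_1*(p_1,p_2,m) = 0.4·m/p_1 and x_2* = 0.6·m/p_2.
At p_1=9, p_2=11.75, m=82: x_2* = 0.6·82/11.75 = 4.1872.
At m' = 102.5: x_2* = 5.234. Change: 5.234 − 4.1872 = 1.0468.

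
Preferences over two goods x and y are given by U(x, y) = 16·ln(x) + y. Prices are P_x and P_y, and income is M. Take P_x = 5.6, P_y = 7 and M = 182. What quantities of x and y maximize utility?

MU_x = 16/x, MU_y = 1. Tangency: 16/x = P_x/P_y.
So x*(P_x,P_y) = 16·P_y/P_x, independent of income; and y* = (M − 16·P_y)/P_y.
At the given prices: x* = 16·7/5.6 = 20, and y* = 10.

x* = 20, y* = 10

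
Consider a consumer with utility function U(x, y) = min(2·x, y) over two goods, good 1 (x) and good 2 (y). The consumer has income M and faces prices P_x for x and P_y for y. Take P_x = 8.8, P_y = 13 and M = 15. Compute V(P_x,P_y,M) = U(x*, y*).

Demand: x*(P_x,P_y,M) = M/(P_x + 2·P_y), y* = 2·M/(P_x + 2·P_y).
Here 8.8 + 2·13 = 34.8, giving x* = 0.431 and y* = 0.8621.
Utility at the optimum: U(0.431, 0.8621) = 0.8621.

V = 0.8621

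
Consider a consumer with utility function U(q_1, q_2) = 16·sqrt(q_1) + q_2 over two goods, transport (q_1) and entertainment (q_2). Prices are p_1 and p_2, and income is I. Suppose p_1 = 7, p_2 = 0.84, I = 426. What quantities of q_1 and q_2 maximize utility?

Set MRS = p_1/p_2: 8·q_1^(−1/2) = p_1/p_2.
Solve: √q_1 = 8·p_2/p_1, so q_1*(p_1,p_2) = (8·p_2/p_1)², and q_2* = (I − p_1·q_1*)/p_2.
Plugging in: q_1* = (8·0.84/7)² = 0.9216, q_2* = 499.4629.

q_1* = 0.9216, q_2* = 499.4629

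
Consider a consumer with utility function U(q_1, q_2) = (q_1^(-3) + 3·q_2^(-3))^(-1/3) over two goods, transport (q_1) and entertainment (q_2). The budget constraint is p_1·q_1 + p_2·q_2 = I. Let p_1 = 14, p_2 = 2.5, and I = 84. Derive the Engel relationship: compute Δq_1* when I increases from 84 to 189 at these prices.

Δq_1* = 5.5085

MU_q_1 ∝ q_1^(-4), MU_q_2 ∝ 3·q_2^(-4), so MRS = (1/3)·(q_2/q_1)^(4) = p_1/p_2.
Solve for the ratio: q_2/q_1 = [3·p_1/p_2]^(0.25).
Substitute q_2 = (q_2/q_1)·q_1 into the budget: q_1* = I/(p_1 + p_2·(q_2/q_1)).
Numerically q_2/q_1 = 2.024544, so q_1* = 84/(14 + 2.5·2.024544) = 4.4068.
At I' = 189: q_1* = 9.9153. Change: 9.9153 − 4.4068 = 5.5085.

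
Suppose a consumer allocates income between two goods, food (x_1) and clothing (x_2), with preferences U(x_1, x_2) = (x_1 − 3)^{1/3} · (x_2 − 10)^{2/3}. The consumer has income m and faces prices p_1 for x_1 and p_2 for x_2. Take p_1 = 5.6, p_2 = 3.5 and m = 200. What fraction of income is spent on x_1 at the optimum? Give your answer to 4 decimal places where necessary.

Let x_1' = x_1−3, x_2' = x_2−10. MRS = (1/2)·x_2'/x_1' = p_1/p_2.
After buying the subsistence bundle (3, 10), a share 1/3 of the remaining income goes to x_1: x_1* = 3 + 1/3·(m − 3p_1 − 10p_2)/p_1.
Discretionary income = 200 − 3·5.6 − 10·3.5 = 148.2; x_1* = 3 + 1/3·148.2/5.6 = 11.8214; x_2* = 10 + 2/3·148.2/3.5 = 38.2286.
Expenditure on x_1: 5.6·11.8214 = 66.2; share = 0.331.

share on x_1 = 0.331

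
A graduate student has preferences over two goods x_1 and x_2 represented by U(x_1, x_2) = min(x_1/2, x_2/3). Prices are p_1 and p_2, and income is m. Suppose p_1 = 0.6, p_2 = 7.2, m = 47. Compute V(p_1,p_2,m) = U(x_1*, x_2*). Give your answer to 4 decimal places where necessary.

Leontief preferences: the optimum is at the kink where x_1/2 = x_2/3, i.e. x_2 = (3/2)·x_1.
Budget: p_1·x_1 + p_2·(3/2)·x_1 = m, so (2·p_1 + 3·p_2)·x_1 = 2·m.
Demand: x_1*(p_1,p_2,m) = 2·m/(2·p_1 + 3·p_2), x_2* = 3·m/(2·p_1 + 3·p_2).
Here 2·0.6 + 3·7.2 = 22.8, giving x_1* = 4.1228 and x_2* = 6.1842.
Utility at the optimum: U(4.1228, 6.1842) = 2.0614.

V = 2.0614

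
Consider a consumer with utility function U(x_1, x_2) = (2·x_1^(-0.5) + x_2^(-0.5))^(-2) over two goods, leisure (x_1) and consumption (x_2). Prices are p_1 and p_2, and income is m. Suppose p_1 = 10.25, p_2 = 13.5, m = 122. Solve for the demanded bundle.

MU_x_1 ∝ 2·x_1^(-1.5), MU_x_2 ∝ x_2^(-1.5), so MRS = 2·(x_2/x_1)^(1.5) = p_1/p_2.
Hence x_2/x_1 = ((1/2)·p_1/p_2)^(1/(1.5)), i.e. raised to the 2/3 power.
With the ratio pinned down, the budget gives x_1* = m/(p_1 + p_2·(x_2/x_1)) and x_2* = (x_2/x_1)·x_1*.
Numerically x_2/x_1 = 0.524292, so x_1* = 122/(10.25 + 13.5·0.524292) = 7.0407 and x_2* = 0.524292·7.0407 = 3.6914.

x_1* = 7.0407, x_2* = 3.6914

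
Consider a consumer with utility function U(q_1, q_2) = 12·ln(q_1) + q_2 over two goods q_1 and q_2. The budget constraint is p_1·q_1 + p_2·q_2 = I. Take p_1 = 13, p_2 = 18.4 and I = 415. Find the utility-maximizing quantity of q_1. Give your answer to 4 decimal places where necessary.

q_1* = 16.9846

At the given prices: q_1* = 12·18.4/13 = 16.9846.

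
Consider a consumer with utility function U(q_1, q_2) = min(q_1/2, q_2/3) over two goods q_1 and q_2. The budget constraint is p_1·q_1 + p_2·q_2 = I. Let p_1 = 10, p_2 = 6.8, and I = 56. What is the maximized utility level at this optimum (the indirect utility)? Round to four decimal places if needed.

V = 1.3861

With perfect complements, no substitution: consume in ratio q_1:q_2 = 2:3.
Budget: p_1·q_1 + p_2·(3/2)·q_1 = I, so (2·p_1 + 3·p_2)·q_1 = 2·I.
Demand: q_1*(p_1,p_2,I) = 2·I/(2·p_1 + 3·p_2), q_2* = 3·I/(2·p_1 + 3·p_2).
Here 2·10 + 3·6.8 = 40.4, giving q_1* = 2.7723 and q_2* = 4.1584.
Utility at the optimum: U(2.7723, 4.1584) = 1.3861.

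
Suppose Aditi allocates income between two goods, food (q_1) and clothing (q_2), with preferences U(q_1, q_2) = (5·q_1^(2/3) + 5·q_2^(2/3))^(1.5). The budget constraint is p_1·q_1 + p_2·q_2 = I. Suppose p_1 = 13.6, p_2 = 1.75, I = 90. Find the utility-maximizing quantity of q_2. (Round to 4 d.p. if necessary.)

From the CES first-order condition, (q_2/q_1)^(1/3) = p_1/p_2.
Solve for the ratio: q_2/q_1 = [p_1/p_2]^(3).
With the ratio pinned down, the budget gives q_1* = I/(p_1 + p_2·(q_2/q_1)) and q_2* = (q_2/q_1)·q_1*.
Numerically q_2/q_1 = 469.356222, so q_1* = 90/(13.6 + 1.75·469.356222) = 0.1078 and q_2* = 469.356222·0.1078 = 50.5909.

q_2* = 50.5909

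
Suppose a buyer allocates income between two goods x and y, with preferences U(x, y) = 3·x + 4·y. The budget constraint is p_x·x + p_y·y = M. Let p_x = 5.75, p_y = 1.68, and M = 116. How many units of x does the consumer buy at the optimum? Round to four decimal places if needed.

Perfect substitutes: compare marginal utility per dollar. 3/p_x vs 4/p_y → 0.5217 vs 2.381.
y gives more utility per dollar, so spend all income on y: y* = M/p_y, x* = 0.
Numerically: x* = 0, y* = 69.0476.

x* = 0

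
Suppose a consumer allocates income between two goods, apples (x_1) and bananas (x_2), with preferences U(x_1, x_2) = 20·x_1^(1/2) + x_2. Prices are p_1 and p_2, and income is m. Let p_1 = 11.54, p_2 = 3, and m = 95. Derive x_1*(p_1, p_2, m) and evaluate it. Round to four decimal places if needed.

MU_x_1 = 10/√x_1, MU_x_2 = 1. Tangency: 10/√x_1 = p_1/p_2.
Thus x_1* = (10·p_2/p_1)² — independent of m — with the rest of income spent on x_2.
Plugging in: x_1* = (10·3/11.54)² = 6.7582.

x_1* = 6.7582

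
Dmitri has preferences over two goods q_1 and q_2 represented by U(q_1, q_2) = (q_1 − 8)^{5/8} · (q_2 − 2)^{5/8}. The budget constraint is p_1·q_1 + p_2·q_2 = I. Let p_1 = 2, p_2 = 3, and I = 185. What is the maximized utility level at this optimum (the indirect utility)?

V = 79.9102

This is Cobb-Douglas in (q_1−8, q_2−2): tangency gives 0.625·p_2·(q_2−2) = 0.625·p_1·(q_1−8).
Substituting into the budget: q_1* = 8 + 0.5·(I − 8·p_1 − 2·p_2)/p_1, and q_2* = 2 + 0.5·(…)/p_2.
Discretionary income = 185 − 8·2 − 2·3 = 163; q_1* = 8 + 0.5·163/2 = 48.75; q_2* = 2 + 0.5·163/3 = 29.1667.
Utility at the optimum: U(48.75, 29.1667) = 79.9102.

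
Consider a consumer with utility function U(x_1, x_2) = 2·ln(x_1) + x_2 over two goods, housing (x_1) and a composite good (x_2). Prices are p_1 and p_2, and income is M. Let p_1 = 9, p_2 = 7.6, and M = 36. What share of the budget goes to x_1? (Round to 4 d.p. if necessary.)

share on x_1 = 0.4222

Set MRS = p_1/p_2: (2/x_1)/1 = p_1/p_2.
So x_1*(p_1,p_2) = 2·p_2/p_1, independent of income; and x_2* = (M − 2·p_2)/p_2.
At the given prices: x_1* = 2·7.6/9 = 1.6889, and x_2* = 2.7368.
Expenditure on x_1: 9·1.6889 = 15.2; share = 0.4222.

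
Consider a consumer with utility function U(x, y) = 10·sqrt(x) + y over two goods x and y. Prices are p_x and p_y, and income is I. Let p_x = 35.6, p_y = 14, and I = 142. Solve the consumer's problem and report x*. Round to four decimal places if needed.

x* = 3.8663

Set MRS = p_x/p_y: 5·x^(−1/2) = p_x/p_y.
Solve: √x = 5·p_y/p_x, so x*(p_x,p_y) = (5·p_y/p_x)², and y* = (I − p_x·x*)/p_y.
Plugging in: x* = (5·14/35.6)² = 3.8663.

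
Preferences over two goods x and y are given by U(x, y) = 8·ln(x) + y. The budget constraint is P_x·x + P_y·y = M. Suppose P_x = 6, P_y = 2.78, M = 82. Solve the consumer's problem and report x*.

x* = 3.7067

MU_x = 8/x, MU_y = 1. Tangency: 8/x = P_x/P_y.
So x*(P_x,P_y) = 8·P_y/P_x, independent of income; and y* = (M − 8·P_y)/P_y.
At the given prices: x* = 8·2.78/6 = 3.7067.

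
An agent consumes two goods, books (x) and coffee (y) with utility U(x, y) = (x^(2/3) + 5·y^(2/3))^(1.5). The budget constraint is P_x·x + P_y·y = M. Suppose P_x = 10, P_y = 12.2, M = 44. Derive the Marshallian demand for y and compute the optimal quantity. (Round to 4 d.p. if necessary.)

Substitute y = (y/x)·x into the budget: x* = M/(P_x + P_y·(y/x)).
Numerically y/x = 68.838361, so x* = 44/(10 + 12.2·68.838361) = 0.0518 and y* = 68.838361·0.0518 = 3.5641.

y* = 3.5641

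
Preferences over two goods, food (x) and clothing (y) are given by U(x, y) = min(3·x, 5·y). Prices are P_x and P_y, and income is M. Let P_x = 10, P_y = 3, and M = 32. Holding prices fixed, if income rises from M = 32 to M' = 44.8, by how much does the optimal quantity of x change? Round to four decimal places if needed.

With perfect complements, no substitution: consume in ratio x:y = 5:3.
Budget: P_x·x + P_y·(3/5)·x = M, so (5·P_x + 3·P_y)·x = 5·M.
Demand: x*(P_x,P_y,M) = 5·M/(5·P_x + 3·P_y), y* = 3·M/(5·P_x + 3·P_y).
Here 5·10 + 3·3 = 59, giving x* = 2.7119.
At M' = 44.8: x* = 3.7966. Change: 3.7966 − 2.7119 = 1.0847.

Δx* = 1.0847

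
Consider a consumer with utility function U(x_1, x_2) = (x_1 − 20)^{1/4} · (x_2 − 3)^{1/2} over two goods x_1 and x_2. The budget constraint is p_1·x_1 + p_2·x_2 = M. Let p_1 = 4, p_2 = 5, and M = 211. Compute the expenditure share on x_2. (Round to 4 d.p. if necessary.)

Discretionary income = 211 − 20·4 − 3·5 = 116; x_1* = 20 + 1/3·116/4 = 29.6667; x_2* = 3 + 2/3·116/5 = 18.4667.
Expenditure on x_2: 5·18.4667 = 92.3333; share = 0.4376.

share on x_2 = 0.4376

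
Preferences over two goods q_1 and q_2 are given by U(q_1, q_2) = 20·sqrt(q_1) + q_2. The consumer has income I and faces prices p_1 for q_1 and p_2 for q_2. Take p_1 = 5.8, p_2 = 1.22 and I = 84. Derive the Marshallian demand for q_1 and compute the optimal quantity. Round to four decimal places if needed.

q_1* = 4.4245

Set MRS = p_1/p_2: 10·q_1^(−1/2) = p_1/p_2.
Solve: √q_1 = 10·p_2/p_1, so q_1*(p_1,p_2) = (10·p_2/p_1)², and q_2* = (I − p_1·q_1*)/p_2.
Plugging in: q_1* = (10·1.22/5.8)² = 4.4245.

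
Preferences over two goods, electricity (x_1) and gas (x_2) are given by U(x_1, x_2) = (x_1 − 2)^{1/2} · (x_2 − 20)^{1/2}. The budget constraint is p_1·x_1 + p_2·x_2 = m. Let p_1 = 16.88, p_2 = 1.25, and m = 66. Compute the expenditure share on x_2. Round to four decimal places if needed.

This is Cobb-Douglas in (x_1−2, x_2−20): tangency gives 0.5·p_2·(x_2−20) = 0.5·p_1·(x_1−2).
Substituting into the budget: x_1* = 2 + 0.5·(m − 2·p_1 − 20·p_2)/p_1, and x_2* = 20 + 0.5·(…)/p_2.
Discretionary income = 66 − 2·16.88 − 20·1.25 = 7.24; x_1* = 2 + 0.5·7.24/16.88 = 2.2145; x_2* = 20 + 0.5·7.24/1.25 = 22.896.
Expenditure on x_2: 1.25·22.896 = 28.62; share = 0.4336.

share on x_2 = 0.4336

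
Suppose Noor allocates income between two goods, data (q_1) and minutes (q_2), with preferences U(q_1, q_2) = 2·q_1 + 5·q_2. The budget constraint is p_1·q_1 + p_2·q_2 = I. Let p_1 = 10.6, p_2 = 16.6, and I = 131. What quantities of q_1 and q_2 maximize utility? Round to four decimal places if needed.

Linear utility — the consumer picks whichever good has higher MU/price: 2/10.6 = 0.1887 vs 5/16.6 = 0.3012.
q_2 gives more utility per dollar, so spend all income on q_2: q_2* = I/p_2, q_1* = 0.
Numerically: q_1* = 0, q_2* = 7.8916.

q_1* = 0, q_2* = 7.8916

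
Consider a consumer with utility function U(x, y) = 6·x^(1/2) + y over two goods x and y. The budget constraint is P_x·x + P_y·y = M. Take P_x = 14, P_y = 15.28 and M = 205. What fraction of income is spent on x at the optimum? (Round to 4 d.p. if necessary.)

MU_x = 3/√x, MU_y = 1. Tangency: 3/√x = P_x/P_y.
Thus x* = (3·P_y/P_x)² — independent of M — with the rest of income spent on y.
Plugging in: x* = (3·15.28/14)² = 10.7209, y* = 3.5934.
Expenditure on x: 14·10.7209 = 150.0933; share = 0.7322.

share on x = 0.7322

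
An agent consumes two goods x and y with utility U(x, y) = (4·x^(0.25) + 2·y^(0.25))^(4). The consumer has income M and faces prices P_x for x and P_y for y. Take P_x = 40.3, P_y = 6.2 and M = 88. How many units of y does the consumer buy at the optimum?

MU_x ∝ 4·x^(-0.75), MU_y ∝ 2·y^(-0.75), so MRS = 2·(y/x)^(0.75) = P_x/P_y.
Hence y/x = ((1/2)·P_x/P_y)^(1/(0.75)), i.e. raised to the 4/3 power.
With the ratio pinned down, the budget gives x* = M/(P_x + P_y·(y/x)) and y* = (y/x)·x*.
Numerically y/x = 4.814056, so x* = 88/(40.3 + 6.2·4.814056) = 1.2545 and y* = 4.814056·1.2545 = 6.0393.

y* = 6.0393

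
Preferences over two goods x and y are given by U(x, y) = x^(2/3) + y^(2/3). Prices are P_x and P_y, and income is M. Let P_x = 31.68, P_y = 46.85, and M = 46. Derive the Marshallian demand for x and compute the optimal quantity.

x* = 0.9964

MRS = MU_x/MU_y = (y/x)^(1/3). Set equal to P_x/P_y.
Solve for the ratio: y/x = [P_x/P_y]^(3).
With the ratio pinned down, the budget gives x* = M/(P_x + P_y·(y/x)) and y* = (y/x)·x*.
Numerically y/x = 0.309191, so x* = 46/(31.68 + 46.85·0.309191) = 0.9964.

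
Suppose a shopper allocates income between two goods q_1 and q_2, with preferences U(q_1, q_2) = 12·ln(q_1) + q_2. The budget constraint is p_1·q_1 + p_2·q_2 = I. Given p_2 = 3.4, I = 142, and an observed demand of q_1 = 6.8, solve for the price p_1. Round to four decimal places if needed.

MU_q_1 = 12/q_1, MU_q_2 = 1. Tangency: 12/q_1 = p_1/p_2.
So q_1*(p_1,p_2) = 12·p_2/p_1, independent of income; and q_2* = (I − 12·p_2)/p_2.
Set q_1* = 6.8 in the demand function and solve for p_1: p_1 = 6.

p_1 = 6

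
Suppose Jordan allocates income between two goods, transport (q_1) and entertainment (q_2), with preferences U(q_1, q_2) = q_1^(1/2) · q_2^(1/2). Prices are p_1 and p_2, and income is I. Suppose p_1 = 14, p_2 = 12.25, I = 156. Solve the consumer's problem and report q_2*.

Tangency: MRS = q_2/q_1 = p_1/p_2.
So 0.5·p_2·q_2 = 0.5·p_1·q_1; combined with the budget, a share 0.5 of income goes to q_1.
Demand: q_1*(p_1,p_2,I) = 0.5·I/p_1 and q_2* = 0.5·I/p_2.
At p_1=14, p_2=12.25, I=156: q_2* = 0.5·156/12.25 = 6.3673.

q_2* = 6.3673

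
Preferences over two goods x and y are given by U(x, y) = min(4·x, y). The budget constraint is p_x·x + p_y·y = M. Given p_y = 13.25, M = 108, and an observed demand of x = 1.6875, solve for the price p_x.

With perfect complements, no substitution: consume in ratio x:y = 1:4.
Budget: p_x·x + p_y·4·x = M, so (p_x + 4·p_y)·x = M.
Demand: x*(p_x,p_y,M) = M/(p_x + 4·p_y), y* = 4·M/(p_x + 4·p_y).
Set x* = 1.6875 in the demand function and solve for p_x: p_x = 11.

p_x = 11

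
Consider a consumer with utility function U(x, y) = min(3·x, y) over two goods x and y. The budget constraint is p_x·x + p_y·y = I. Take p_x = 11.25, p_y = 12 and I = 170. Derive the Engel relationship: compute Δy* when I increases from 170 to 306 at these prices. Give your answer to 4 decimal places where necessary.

Demand: x*(p_x,p_y,I) = I/(p_x + 3·p_y), y* = 3·I/(p_x + 3·p_y).
Here 11.25 + 3·12 = 47.25, giving y* = 10.7937.
At I' = 306: y* = 19.4286. Change: 19.4286 − 10.7937 = 8.6349.

Δy* = 8.6349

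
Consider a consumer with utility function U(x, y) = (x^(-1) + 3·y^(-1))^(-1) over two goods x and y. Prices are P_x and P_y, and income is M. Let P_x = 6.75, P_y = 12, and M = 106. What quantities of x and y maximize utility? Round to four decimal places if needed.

From the CES first-order condition, (1/3)·(y/x)^(2) = P_x/P_y.
Hence y/x = (3·P_x/P_y)^(1/(2)), i.e. raised to the 0.5 power.
Substitute y = (y/x)·x into the budget: x* = M/(P_x + P_y·(y/x)).
Numerically y/x = 1.299038, so x* = 106/(6.75 + 12·1.299038) = 4.7452 and y* = 1.299038·4.7452 = 6.1642.

x* = 4.7452, y* = 6.1642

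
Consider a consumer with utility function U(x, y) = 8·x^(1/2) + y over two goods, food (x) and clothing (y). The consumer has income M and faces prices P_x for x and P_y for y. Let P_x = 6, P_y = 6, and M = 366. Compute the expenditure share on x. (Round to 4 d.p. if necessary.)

share on x = 0.2623

Set MRS = P_x/P_y: 4·x^(−1/2) = P_x/P_y.
Solve: √x = 4·P_y/P_x, so x*(P_x,P_y) = (4·P_y/P_x)², and y* = (M − P_x·x*)/P_y.
Plugging in: x* = (4·6/6)² = 16, y* = 45.
Expenditure on x: 6·16 = 96; share = 0.2623.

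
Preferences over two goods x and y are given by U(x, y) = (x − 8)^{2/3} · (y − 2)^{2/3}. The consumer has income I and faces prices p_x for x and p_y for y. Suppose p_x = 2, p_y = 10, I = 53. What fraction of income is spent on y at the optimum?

Discretionary income = 53 − 8·2 − 2·10 = 17; x* = 8 + 0.5·17/2 = 12.25; y* = 2 + 0.5·17/10 = 2.85.
Expenditure on y: 10·2.85 = 28.5; share = 0.5377.

share on y = 0.5377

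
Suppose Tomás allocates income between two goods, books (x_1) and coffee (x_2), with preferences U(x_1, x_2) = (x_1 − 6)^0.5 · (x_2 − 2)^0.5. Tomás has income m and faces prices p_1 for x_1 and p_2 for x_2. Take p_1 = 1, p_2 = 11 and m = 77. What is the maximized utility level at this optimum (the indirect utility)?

V = 7.387

Substituting into the budget: x_1* = 6 + 0.5·(m − 6·p_1 − 2·p_2)/p_1, and x_2* = 2 + 0.5·(…)/p_2.
Discretionary income = 77 − 6·1 − 2·11 = 49; x_1* = 6 + 0.5·49/1 = 30.5; x_2* = 2 + 0.5·49/11 = 4.2273.
Utility at the optimum: U(30.5, 4.2273) = 7.387.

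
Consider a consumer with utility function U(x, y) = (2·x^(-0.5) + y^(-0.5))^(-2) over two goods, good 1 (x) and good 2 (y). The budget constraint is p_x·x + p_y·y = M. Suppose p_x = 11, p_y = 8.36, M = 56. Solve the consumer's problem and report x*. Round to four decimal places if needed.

x* = 3.2325

MRS = MU_x/MU_y = 2·(y/x)^(1.5). Set equal to p_x/p_y.
Solve for the ratio: y/x = [(1/2)·p_x/p_y]^(2/3).
With the ratio pinned down, the budget gives x* = M/(p_x + p_y·(y/x)) and y* = (y/x)·x*.
Numerically y/x = 0.756434, so x* = 56/(11 + 8.36·0.756434) = 3.2325.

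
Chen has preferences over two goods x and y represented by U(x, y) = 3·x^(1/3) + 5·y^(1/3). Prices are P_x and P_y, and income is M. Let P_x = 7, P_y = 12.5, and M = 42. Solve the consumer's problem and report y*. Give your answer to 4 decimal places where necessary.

y* = 2.0727

From the CES first-order condition, (3/5)·(y/x)^(2/3) = P_x/P_y.
Hence y/x = ((5/3)·P_x/P_y)^(1/(2/3)), i.e. raised to the 1.5 power.
With the ratio pinned down, the budget gives x* = M/(P_x + P_y·(y/x)) and y* = (y/x)·x*.
Numerically y/x = 0.901686, so x* = 42/(7 + 12.5·0.901686) = 2.2987 and y* = 0.901686·2.2987 = 2.0727.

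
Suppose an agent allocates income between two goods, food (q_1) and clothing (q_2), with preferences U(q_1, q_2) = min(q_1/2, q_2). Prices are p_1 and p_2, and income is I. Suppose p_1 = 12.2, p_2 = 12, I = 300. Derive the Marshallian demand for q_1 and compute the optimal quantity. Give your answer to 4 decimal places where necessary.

With perfect complements, no substitution: consume in ratio q_1:q_2 = 2:1.
Budget: p_1·q_1 + p_2·(1/2)·q_1 = I, so (2·p_1 + p_2)·q_1 = 2·I.
Demand: q_1*(p_1,p_2,I) = 2·I/(2·p_1 + p_2), q_2* = I/(2·p_1 + p_2).
Here 2·12.2 + 12 = 36.4, giving q_1* = 16.4835.

q_1* = 16.4835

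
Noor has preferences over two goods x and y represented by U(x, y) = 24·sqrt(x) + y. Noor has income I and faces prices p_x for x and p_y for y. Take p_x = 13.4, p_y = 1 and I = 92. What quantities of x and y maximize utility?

x* = 0.802, y* = 81.2537

Utility is quasi-linear in y; the FOC for x is 12/√x = p_x/p_y.
Solve: √x = 12·p_y/p_x, so x*(p_x,p_y) = (12·p_y/p_x)², and y* = (I − p_x·x*)/p_y.
Plugging in: x* = (12·1/13.4)² = 0.802, y* = 81.2537.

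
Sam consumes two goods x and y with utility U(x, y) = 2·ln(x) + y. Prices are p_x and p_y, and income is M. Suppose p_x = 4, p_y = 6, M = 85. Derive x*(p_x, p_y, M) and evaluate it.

x* = 3

MU_x = 2/x, MU_y = 1. Tangency: 2/x = p_x/p_y.
So x*(p_x,p_y) = 2·p_y/p_x, independent of income; and y* = (M − 2·p_y)/p_y.
At the given prices: x* = 2·6/4 = 3.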